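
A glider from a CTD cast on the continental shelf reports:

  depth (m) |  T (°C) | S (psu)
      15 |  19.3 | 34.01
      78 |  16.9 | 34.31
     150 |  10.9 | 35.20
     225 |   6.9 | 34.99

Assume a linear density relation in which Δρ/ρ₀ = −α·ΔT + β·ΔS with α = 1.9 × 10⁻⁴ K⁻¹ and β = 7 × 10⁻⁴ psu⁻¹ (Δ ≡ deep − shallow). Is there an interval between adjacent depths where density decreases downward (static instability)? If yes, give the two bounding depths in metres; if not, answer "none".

none

Evaluate Δρ/ρ₀ = −αΔT + βΔS across each adjacent pair:
  15–78 m: −αΔT+βΔS = −(1.9 × 10⁻⁴)(-2.4)+(7 × 10⁻⁴)(+0.30) = 6.7 × 10⁻⁴ → stable
  78–150 m: −αΔT+βΔS = −(1.9 × 10⁻⁴)(-6.0)+(7 × 10⁻⁴)(+0.89) = 1.8 × 10⁻³ → stable
  150–225 m: −αΔT+βΔS = −(1.9 × 10⁻⁴)(-4.0)+(7 × 10⁻⁴)(-0.21) = 6.1 × 10⁻⁴ → stable
Every interval has Δρ > 0: the column is stably stratified throughout.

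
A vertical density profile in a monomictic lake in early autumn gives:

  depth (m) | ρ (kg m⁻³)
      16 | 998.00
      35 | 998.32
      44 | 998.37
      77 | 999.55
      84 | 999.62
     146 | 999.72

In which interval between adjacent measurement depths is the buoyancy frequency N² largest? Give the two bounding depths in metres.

Compute the density gradient over each adjacent pair:
  16–35 m: Δρ/Δz = 0.32/19 = 0.017 kg m⁻⁴
  35–44 m: Δρ/Δz = 0.05/9 = 5.6 × 10⁻³ kg m⁻⁴
  44–77 m: Δρ/Δz = 1.18/33 = 0.036 kg m⁻⁴
  77–84 m: Δρ/Δz = 0.07/7 = 0.010 kg m⁻⁴
  84–146 m: Δρ/Δz = 0.10/62 = 1.6 × 10⁻³ kg m⁻⁴
The largest gradient is in the 44–77 m interval — the pycnocline.

44–77 m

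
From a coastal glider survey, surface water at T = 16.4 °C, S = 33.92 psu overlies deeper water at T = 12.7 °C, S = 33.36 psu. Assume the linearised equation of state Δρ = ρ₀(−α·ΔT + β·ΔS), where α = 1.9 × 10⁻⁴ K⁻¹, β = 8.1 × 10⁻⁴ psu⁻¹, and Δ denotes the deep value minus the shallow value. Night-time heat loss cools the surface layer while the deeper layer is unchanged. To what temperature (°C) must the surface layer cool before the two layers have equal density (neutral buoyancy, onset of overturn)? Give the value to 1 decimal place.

Neutral buoyancy requires Δρ = 0, i.e. −α(T_deep − T_surf′) + β(S_deep − S_surf) = 0.
T_surf′ = T_deep − (β/α)·ΔS = 12.7 − (8.1 × 10⁻⁴/1.9 × 10⁻⁴)·(-0.56) = 15.087 °C.
Cooling required: 16.4 − (15.087) = 1.313 °C.

15.1 °C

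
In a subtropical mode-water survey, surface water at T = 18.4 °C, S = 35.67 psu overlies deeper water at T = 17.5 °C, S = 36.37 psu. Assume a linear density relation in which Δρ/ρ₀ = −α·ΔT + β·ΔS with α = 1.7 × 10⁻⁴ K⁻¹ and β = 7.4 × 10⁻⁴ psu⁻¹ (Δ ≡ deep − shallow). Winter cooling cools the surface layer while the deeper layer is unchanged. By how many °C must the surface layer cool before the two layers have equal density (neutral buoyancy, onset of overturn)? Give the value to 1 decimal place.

Neutral buoyancy requires Δρ = 0, i.e. −α(T_deep − T_surf′) + β(S_deep − S_surf) = 0.
T_surf′ = T_deep − (β/α)·ΔS = 17.5 − (7.4 × 10⁻⁴/1.7 × 10⁻⁴)·(+0.70) = 14.453 °C.
Cooling required: 18.4 − (14.453) = 3.947 °C.

3.9 °C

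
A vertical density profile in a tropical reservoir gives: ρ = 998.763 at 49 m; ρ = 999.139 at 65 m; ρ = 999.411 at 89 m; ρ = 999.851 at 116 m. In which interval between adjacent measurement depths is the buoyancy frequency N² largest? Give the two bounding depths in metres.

49–65 m

Compute the density gradient over each adjacent pair:
  49–65 m: Δρ/Δz = 0.376/16 = 0.024 kg m⁻⁴
  65–89 m: Δρ/Δz = 0.272/24 = 0.011 kg m⁻⁴
  89–116 m: Δρ/Δz = 0.440/27 = 0.016 kg m⁻⁴
The largest gradient is in the 49–65 m interval — the pycnocline.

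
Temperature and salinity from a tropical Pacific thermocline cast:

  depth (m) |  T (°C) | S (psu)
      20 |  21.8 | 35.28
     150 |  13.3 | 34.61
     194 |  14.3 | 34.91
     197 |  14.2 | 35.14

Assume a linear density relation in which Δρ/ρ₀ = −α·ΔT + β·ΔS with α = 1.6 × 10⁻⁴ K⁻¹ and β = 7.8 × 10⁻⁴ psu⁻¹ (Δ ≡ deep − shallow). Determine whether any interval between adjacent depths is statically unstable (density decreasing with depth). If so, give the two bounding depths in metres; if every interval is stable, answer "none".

none

Evaluate Δρ/ρ₀ = −αΔT + βΔS across each adjacent pair:
  20–150 m: −αΔT+βΔS = −(1.6 × 10⁻⁴)(-8.5)+(7.8 × 10⁻⁴)(-0.67) = 8.4 × 10⁻⁴ → stable
  150–194 m: −αΔT+βΔS = −(1.6 × 10⁻⁴)(+1.0)+(7.8 × 10⁻⁴)(+0.30) = 7.4 × 10⁻⁵ → stable
  194–197 m: −αΔT+βΔS = −(1.6 × 10⁻⁴)(-0.1)+(7.8 × 10⁻⁴)(+0.23) = 2.0 × 10⁻⁴ → stable
Every interval has Δρ > 0: the column is stably stratified throughout.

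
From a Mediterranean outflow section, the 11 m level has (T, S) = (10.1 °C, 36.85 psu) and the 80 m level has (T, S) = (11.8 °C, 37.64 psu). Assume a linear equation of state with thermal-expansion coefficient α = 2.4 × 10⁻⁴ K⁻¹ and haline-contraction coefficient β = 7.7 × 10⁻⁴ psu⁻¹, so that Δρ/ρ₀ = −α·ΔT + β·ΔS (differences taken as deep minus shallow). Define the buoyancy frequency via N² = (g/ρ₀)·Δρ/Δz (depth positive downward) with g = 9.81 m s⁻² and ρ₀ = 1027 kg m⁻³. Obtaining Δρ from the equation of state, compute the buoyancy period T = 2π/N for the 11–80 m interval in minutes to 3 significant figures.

19.6 min

ΔT = +1.7 K, ΔS = +0.79 psu (deep − shallow).
Δρ/ρ₀ = −αΔT + βΔS = -4.08 × 10⁻⁴ + 6.083 × 10⁻⁴ = 2.003 × 10⁻⁴, so Δρ ≈ 0.2057 kg m⁻³.
N² = (g/ρ₀)·Δρ/Δz = g·(Δρ/ρ₀)/Δz = 9.81 × 2.003 × 10⁻⁴ / 69 = 2.8477 × 10⁻⁵ s⁻².
N = √(2.8477 × 10⁻⁵) = 5.3364 × 10⁻³ rad s⁻¹ → T = 2π/N = 1.1774 × 10³ s = 19.623 min ≈ 19.6 min.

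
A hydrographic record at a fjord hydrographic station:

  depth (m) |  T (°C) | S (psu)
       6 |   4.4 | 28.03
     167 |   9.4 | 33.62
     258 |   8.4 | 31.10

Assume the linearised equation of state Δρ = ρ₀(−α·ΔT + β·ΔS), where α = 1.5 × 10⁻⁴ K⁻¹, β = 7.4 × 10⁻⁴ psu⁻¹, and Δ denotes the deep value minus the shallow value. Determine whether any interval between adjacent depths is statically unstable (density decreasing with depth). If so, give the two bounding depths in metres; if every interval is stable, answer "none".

Evaluate Δρ/ρ₀ = −αΔT + βΔS across each adjacent pair:
  6–167 m: −αΔT+βΔS = −(1.5 × 10⁻⁴)(+5.0)+(7.4 × 10⁻⁴)(+5.59) = 3.4 × 10⁻³ → stable
  167–258 m: −αΔT+βΔS = −(1.5 × 10⁻⁴)(-1.0)+(7.4 × 10⁻⁴)(-2.52) = -1.7 × 10⁻³ → UNSTABLE
The 167–258 m interval has Δρ < 0: lighter water underlies denser water.

167–258 m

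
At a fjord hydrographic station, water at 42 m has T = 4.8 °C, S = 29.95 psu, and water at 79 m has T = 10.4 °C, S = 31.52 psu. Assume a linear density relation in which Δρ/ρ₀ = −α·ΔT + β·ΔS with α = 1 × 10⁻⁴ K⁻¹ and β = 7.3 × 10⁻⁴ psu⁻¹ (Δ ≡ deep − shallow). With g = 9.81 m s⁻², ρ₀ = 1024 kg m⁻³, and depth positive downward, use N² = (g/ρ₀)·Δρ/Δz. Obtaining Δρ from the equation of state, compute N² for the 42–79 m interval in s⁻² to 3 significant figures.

1.55 × 10⁻⁴ s⁻²

ΔT = +5.6 K, ΔS = +1.57 psu (deep − shallow).
Δρ/ρ₀ = −αΔT + βΔS = -5.60 × 10⁻⁴ + 1.1461 × 10⁻³ = 5.861 × 10⁻⁴, so Δρ ≈ 0.6002 kg m⁻³.
N² = (g/ρ₀)·Δρ/Δz = g·(Δρ/ρ₀)/Δz = 9.81 × 5.861 × 10⁻⁴ / 37 = 1.5540 × 10⁻⁴ s⁻² ≈ 1.55 × 10⁻⁴ s⁻².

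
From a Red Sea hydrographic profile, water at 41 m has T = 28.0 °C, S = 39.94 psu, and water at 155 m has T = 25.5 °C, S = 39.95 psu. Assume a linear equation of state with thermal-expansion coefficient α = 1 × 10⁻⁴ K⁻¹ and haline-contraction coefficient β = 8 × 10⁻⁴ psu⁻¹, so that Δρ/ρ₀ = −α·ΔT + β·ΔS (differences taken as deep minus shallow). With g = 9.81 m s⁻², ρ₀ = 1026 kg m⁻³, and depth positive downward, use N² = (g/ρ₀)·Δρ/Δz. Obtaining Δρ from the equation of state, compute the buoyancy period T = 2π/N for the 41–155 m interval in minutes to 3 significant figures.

22.2 min

ΔT = -2.5 K, ΔS = +0.01 psu (deep − shallow).
Δρ/ρ₀ = −αΔT + βΔS = 2.50 × 10⁻⁴ + 8.00 × 10⁻⁶ = 2.58 × 10⁻⁴, so Δρ ≈ 0.2647 kg m⁻³.
N² = (g/ρ₀)·Δρ/Δz = g·(Δρ/ρ₀)/Δz = 9.81 × 2.58 × 10⁻⁴ / 114 = 2.2202 × 10⁻⁵ s⁻².
N = √(2.2202 × 10⁻⁵) = 4.7119 × 10⁻³ rad s⁻¹ → T = 2π/N = 1.3335 × 10³ s = 22.225 min ≈ 22.2 min.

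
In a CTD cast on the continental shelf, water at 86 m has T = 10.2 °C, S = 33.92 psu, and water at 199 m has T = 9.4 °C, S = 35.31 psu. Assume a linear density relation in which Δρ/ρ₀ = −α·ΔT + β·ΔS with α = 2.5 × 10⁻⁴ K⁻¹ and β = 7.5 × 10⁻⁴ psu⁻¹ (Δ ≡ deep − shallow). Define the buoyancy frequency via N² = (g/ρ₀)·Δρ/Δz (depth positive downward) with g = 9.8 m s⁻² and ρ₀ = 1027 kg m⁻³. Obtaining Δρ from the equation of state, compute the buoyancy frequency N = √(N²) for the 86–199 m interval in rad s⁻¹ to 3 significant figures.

ΔT = -0.8 K, ΔS = +1.39 psu (deep − shallow).
Δρ/ρ₀ = −αΔT + βΔS = 2.00 × 10⁻⁴ + 1.0425 × 10⁻³ = 1.2425 × 10⁻³, so Δρ ≈ 1.276 kg m⁻³.
N² = (g/ρ₀)·Δρ/Δz = g·(Δρ/ρ₀)/Δz = 9.8 × 1.2425 × 10⁻³ / 113 = 1.0776 × 10⁻⁴ s⁻².
N = √(1.0776 × 10⁻⁴) = 0.010381 rad s⁻¹ ≈ 0.0104 rad s⁻¹.

0.0104 rad s⁻¹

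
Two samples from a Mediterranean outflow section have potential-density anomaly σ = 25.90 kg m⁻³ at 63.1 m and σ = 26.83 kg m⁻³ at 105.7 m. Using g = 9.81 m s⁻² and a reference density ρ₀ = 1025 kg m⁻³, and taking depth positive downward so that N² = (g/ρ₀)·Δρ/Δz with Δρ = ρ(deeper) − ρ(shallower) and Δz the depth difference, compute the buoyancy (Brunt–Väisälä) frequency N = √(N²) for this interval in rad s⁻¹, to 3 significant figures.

0.0145 rad s⁻¹

Δρ = 1026.83 − 1025.90 = 0.93 kg m⁻³ over Δz = 105.7 − 63.1 = 42.6 m.
N² = (9.81/1025) × (0.93/42.6) = 2.0894 × 10⁻⁴ s⁻².
N = √(2.0894 × 10⁻⁴) = 0.014455 rad s⁻¹ ≈ 0.0145 rad s⁻¹.
N² > 0, so the interval is statically stable.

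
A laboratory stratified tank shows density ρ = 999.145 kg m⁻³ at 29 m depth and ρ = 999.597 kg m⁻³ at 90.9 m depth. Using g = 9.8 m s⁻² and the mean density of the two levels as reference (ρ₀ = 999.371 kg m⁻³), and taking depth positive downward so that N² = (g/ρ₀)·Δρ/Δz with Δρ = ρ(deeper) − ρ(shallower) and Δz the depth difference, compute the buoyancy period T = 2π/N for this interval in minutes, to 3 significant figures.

Δρ = 999.597 − 999.145 = 0.452 kg m⁻³ over Δz = 90.9 − 29 = 61.9 m.
N² = (9.8/999.371) × (0.452/61.9) = 7.1606 × 10⁻⁵ s⁻².
N = √(7.1606 × 10⁻⁵) = 8.4620 × 10⁻³ rad s⁻¹, so T = 2π/N = 742.52 s = 12.375 min ≈ 12.4 min.

12.4 min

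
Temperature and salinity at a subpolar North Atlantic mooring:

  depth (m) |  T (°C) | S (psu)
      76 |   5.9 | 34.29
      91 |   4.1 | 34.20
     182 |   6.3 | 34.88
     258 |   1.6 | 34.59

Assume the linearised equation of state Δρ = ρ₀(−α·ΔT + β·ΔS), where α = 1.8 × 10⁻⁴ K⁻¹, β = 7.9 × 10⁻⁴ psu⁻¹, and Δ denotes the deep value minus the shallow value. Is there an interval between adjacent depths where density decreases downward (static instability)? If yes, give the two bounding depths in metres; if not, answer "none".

none

Evaluate Δρ/ρ₀ = −αΔT + βΔS across each adjacent pair:
  76–91 m: −αΔT+βΔS = −(1.8 × 10⁻⁴)(-1.8)+(7.9 × 10⁻⁴)(-0.09) = 2.5 × 10⁻⁴ → stable
  91–182 m: −αΔT+βΔS = −(1.8 × 10⁻⁴)(+2.2)+(7.9 × 10⁻⁴)(+0.68) = 1.4 × 10⁻⁴ → stable
  182–258 m: −αΔT+βΔS = −(1.8 × 10⁻⁴)(-4.7)+(7.9 × 10⁻⁴)(-0.29) = 6.2 × 10⁻⁴ → stable
Every interval has Δρ > 0: the column is stably stratified throughout.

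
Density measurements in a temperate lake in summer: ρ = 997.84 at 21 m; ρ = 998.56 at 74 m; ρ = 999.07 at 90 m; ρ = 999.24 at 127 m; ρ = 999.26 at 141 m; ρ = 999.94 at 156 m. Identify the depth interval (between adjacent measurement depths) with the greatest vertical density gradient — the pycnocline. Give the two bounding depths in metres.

Compute the density gradient over each adjacent pair:
  21–74 m: Δρ/Δz = 0.72/53 = 0.014 kg m⁻⁴
  74–90 m: Δρ/Δz = 0.51/16 = 0.032 kg m⁻⁴
  90–127 m: Δρ/Δz = 0.17/37 = 4.6 × 10⁻³ kg m⁻⁴
  127–141 m: Δρ/Δz = 0.02/14 = 1.4 × 10⁻³ kg m⁻⁴
  141–156 m: Δρ/Δz = 0.68/15 = 0.045 kg m⁻⁴
The largest gradient is in the 141–156 m interval — the pycnocline.

141–156 m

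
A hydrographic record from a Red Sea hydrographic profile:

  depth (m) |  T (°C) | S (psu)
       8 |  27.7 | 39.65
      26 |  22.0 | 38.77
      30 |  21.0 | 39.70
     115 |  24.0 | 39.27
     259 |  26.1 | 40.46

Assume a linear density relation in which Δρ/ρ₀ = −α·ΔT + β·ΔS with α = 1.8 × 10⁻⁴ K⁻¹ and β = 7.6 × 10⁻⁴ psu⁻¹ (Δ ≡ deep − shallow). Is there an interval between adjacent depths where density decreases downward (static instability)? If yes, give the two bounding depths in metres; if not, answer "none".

30–115 m

Evaluate Δρ/ρ₀ = −αΔT + βΔS across each adjacent pair:
  8–26 m: −αΔT+βΔS = −(1.8 × 10⁻⁴)(-5.7)+(7.6 × 10⁻⁴)(-0.88) = 3.6 × 10⁻⁴ → stable
  26–30 m: −αΔT+βΔS = −(1.8 × 10⁻⁴)(-1.0)+(7.6 × 10⁻⁴)(+0.93) = 8.9 × 10⁻⁴ → stable
  30–115 m: −αΔT+βΔS = −(1.8 × 10⁻⁴)(+3.0)+(7.6 × 10⁻⁴)(-0.43) = -8.7 × 10⁻⁴ → UNSTABLE
  115–259 m: −αΔT+βΔS = −(1.8 × 10⁻⁴)(+2.1)+(7.6 × 10⁻⁴)(+1.19) = 5.3 × 10⁻⁴ → stable
The 30–115 m interval has Δρ < 0: lighter water underlies denser water.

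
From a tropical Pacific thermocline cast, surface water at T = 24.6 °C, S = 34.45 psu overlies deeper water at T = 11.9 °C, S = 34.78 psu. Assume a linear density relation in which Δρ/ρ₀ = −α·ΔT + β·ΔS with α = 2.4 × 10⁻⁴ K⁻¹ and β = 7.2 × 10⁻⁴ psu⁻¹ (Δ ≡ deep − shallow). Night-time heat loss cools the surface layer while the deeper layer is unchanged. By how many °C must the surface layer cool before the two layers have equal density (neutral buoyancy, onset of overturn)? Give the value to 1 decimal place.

13.7 °C

Neutral buoyancy requires Δρ = 0, i.e. −α(T_deep − T_surf′) + β(S_deep − S_surf) = 0.
T_surf′ = T_deep − (β/α)·ΔS = 11.9 − (7.2 × 10⁻⁴/2.4 × 10⁻⁴)·(+0.33) = 10.910 °C.
Cooling required: 24.6 − (10.910) = 13.690 °C.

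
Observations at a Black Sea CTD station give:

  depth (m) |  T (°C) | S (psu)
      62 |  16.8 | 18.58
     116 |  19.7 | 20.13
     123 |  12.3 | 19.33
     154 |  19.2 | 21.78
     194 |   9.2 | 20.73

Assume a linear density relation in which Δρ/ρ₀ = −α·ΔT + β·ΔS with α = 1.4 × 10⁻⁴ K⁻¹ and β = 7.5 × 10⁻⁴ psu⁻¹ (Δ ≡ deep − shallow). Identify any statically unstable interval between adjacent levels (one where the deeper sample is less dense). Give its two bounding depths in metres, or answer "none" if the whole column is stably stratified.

none

Evaluate Δρ/ρ₀ = −αΔT + βΔS across each adjacent pair:
  62–116 m: −αΔT+βΔS = −(1.4 × 10⁻⁴)(+2.9)+(7.5 × 10⁻⁴)(+1.55) = 7.6 × 10⁻⁴ → stable
  116–123 m: −αΔT+βΔS = −(1.4 × 10⁻⁴)(-7.4)+(7.5 × 10⁻⁴)(-0.80) = 4.4 × 10⁻⁴ → stable
  123–154 m: −αΔT+βΔS = −(1.4 × 10⁻⁴)(+6.9)+(7.5 × 10⁻⁴)(+2.45) = 8.7 × 10⁻⁴ → stable
  154–194 m: −αΔT+βΔS = −(1.4 × 10⁻⁴)(-10.0)+(7.5 × 10⁻⁴)(-1.05) = 6.1 × 10⁻⁴ → stable
Every interval has Δρ > 0: the column is stably stratified throughout.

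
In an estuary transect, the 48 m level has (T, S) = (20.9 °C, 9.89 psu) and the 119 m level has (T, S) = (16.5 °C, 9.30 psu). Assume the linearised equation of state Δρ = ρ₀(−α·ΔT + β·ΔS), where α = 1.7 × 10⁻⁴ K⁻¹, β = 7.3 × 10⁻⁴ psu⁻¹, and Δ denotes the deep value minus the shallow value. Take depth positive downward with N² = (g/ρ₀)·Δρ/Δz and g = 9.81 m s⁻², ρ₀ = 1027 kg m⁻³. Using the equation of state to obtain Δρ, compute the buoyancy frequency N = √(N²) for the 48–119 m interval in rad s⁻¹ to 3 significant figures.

ΔT = -4.4 K, ΔS = -0.59 psu (deep − shallow).
Δρ/ρ₀ = −αΔT + βΔS = 7.48 × 10⁻⁴ − 4.307 × 10⁻⁴ = 3.173 × 10⁻⁴, so Δρ ≈ 0.3259 kg m⁻³.
N² = (g/ρ₀)·Δρ/Δz = g·(Δρ/ρ₀)/Δz = 9.81 × 3.173 × 10⁻⁴ / 71 = 4.3841 × 10⁻⁵ s⁻².
N = √(4.3841 × 10⁻⁵) = 6.6213 × 10⁻³ rad s⁻¹ ≈ 6.62 × 10⁻³ rad s⁻¹.

6.62 × 10⁻³ rad s⁻¹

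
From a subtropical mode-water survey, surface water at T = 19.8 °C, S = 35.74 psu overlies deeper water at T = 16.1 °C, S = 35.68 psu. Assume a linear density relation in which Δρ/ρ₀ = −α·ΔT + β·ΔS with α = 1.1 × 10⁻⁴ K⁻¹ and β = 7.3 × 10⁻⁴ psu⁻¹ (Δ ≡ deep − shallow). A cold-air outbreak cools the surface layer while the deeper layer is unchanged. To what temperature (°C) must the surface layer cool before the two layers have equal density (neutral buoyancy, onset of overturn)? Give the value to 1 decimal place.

16.5 °C

Neutral buoyancy requires Δρ = 0, i.e. −α(T_deep − T_surf′) + β(S_deep − S_surf) = 0.
T_surf′ = T_deep − (β/α)·ΔS = 16.1 − (7.3 × 10⁻⁴/1.1 × 10⁻⁴)·(-0.06) = 16.498 °C.
Cooling required: 19.8 − (16.498) = 3.302 °C.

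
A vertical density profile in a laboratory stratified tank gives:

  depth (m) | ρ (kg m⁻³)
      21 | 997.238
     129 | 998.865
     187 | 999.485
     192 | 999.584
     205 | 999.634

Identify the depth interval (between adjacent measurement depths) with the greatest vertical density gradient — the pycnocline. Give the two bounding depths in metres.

187–192 m

Compute the density gradient over each adjacent pair:
  21–129 m: Δρ/Δz = 1.627/108 = 0.015 kg m⁻⁴
  129–187 m: Δρ/Δz = 0.620/58 = 0.011 kg m⁻⁴
  187–192 m: Δρ/Δz = 0.099/5 = 0.020 kg m⁻⁴
  192–205 m: Δρ/Δz = 0.050/13 = 3.8 × 10⁻³ kg m⁻⁴
The largest gradient is in the 187–192 m interval — the pycnocline.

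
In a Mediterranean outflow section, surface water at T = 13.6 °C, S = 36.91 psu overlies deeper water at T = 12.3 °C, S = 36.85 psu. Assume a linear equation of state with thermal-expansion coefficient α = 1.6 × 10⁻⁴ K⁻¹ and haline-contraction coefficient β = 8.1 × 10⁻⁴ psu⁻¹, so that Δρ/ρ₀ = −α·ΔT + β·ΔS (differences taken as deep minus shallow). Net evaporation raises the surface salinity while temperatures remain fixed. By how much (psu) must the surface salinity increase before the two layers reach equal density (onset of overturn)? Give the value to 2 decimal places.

Neutral buoyancy requires −α(T_deep − T_surf) + β(S_deep − S_surf′) = 0.
S_surf′ = S_deep − (α/β)·ΔT = 36.85 − (1.6 × 10⁻⁴/8.1 × 10⁻⁴)·(-1.3) = 37.1068 psu.
Increase required: 37.1068 − 36.91 = 0.1968 psu.

0.20 psu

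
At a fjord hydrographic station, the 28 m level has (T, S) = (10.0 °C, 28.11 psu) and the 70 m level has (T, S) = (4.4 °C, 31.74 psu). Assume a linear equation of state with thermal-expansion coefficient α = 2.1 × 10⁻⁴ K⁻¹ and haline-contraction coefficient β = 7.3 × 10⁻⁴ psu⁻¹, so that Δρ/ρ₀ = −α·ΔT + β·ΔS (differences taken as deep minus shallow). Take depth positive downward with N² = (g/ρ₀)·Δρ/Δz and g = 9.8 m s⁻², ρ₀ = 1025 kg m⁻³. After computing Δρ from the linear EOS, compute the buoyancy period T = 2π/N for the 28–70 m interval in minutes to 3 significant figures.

ΔT = -5.6 K, ΔS = +3.63 psu (deep − shallow).
Δρ/ρ₀ = −αΔT + βΔS = 1.176 × 10⁻³ + 2.6499 × 10⁻³ = 3.8259 × 10⁻³, so Δρ ≈ 3.922 kg m⁻³.
N² = (g/ρ₀)·Δρ/Δz = g·(Δρ/ρ₀)/Δz = 9.8 × 3.8259 × 10⁻³ / 42 = 8.9271 × 10⁻⁴ s⁻².
N = √(8.9271 × 10⁻⁴) = 0.029878 rad s⁻¹ → T = 2π/N = 210.29 s = 3.5048 min ≈ 3.50 min.

3.50 min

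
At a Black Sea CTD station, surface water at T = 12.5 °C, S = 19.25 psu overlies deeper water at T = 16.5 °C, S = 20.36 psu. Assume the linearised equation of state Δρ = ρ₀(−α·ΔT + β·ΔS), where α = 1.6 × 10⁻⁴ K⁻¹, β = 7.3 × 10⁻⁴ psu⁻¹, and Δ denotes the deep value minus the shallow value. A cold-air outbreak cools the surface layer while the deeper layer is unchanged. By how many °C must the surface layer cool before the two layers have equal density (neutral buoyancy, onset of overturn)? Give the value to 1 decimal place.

1.1 °C

Neutral buoyancy requires Δρ = 0, i.e. −α(T_deep − T_surf′) + β(S_deep − S_surf) = 0.
T_surf′ = T_deep − (β/α)·ΔS = 16.5 − (7.3 × 10⁻⁴/1.6 × 10⁻⁴)·(+1.11) = 11.436 °C.
Cooling required: 12.5 − (11.436) = 1.064 °C.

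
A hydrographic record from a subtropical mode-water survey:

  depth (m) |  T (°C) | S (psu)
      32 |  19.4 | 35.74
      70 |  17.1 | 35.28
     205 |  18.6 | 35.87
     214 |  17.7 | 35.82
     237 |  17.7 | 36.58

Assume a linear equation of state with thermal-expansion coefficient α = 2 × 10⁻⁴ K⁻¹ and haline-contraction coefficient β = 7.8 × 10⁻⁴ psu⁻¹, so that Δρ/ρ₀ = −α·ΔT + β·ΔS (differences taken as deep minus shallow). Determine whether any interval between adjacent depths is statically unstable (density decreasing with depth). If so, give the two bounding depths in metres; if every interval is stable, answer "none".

none

Evaluate Δρ/ρ₀ = −αΔT + βΔS across each adjacent pair:
  32–70 m: −αΔT+βΔS = −(2 × 10⁻⁴)(-2.3)+(7.8 × 10⁻⁴)(-0.46) = 1.0 × 10⁻⁴ → stable
  70–205 m: −αΔT+βΔS = −(2 × 10⁻⁴)(+1.5)+(7.8 × 10⁻⁴)(+0.59) = 1.6 × 10⁻⁴ → stable
  205–214 m: −αΔT+βΔS = −(2 × 10⁻⁴)(-0.9)+(7.8 × 10⁻⁴)(-0.05) = 1.4 × 10⁻⁴ → stable
  214–237 m: −αΔT+βΔS = −(2 × 10⁻⁴)(+0.0)+(7.8 × 10⁻⁴)(+0.76) = 5.9 × 10⁻⁴ → stable
Every interval has Δρ > 0: the column is stably stratified throughout.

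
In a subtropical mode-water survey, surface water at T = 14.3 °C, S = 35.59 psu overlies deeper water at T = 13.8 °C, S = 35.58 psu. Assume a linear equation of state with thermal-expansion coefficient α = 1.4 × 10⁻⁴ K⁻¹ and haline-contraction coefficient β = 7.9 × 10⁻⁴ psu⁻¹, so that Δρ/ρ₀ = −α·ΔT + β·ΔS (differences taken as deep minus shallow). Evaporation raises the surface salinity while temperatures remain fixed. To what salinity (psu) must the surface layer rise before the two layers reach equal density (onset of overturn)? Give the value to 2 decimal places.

35.67 psu

Neutral buoyancy requires −α(T_deep − T_surf) + β(S_deep − S_surf′) = 0.
S_surf′ = S_deep − (α/β)·ΔT = 35.58 − (1.4 × 10⁻⁴/7.9 × 10⁻⁴)·(-0.5) = 35.6686 psu.
Increase required: 35.6686 − 35.59 = 0.0786 psu.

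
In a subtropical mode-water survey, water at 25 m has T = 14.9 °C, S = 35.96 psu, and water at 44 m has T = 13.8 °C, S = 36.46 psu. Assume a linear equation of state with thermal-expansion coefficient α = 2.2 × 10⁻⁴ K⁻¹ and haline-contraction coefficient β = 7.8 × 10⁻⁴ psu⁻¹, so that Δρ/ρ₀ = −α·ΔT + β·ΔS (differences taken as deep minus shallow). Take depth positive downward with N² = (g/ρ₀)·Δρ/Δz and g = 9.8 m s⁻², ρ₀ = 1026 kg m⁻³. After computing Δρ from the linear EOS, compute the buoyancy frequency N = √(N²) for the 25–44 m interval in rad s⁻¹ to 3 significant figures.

0.0181 rad s⁻¹

ΔT = -1.1 K, ΔS = +0.50 psu (deep − shallow).
Δρ/ρ₀ = −αΔT + βΔS = 2.42 × 10⁻⁴ + 3.90 × 10⁻⁴ = 6.32 × 10⁻⁴, so Δρ ≈ 0.6484 kg m⁻³.
N² = (g/ρ₀)·Δρ/Δz = g·(Δρ/ρ₀)/Δz = 9.8 × 6.32 × 10⁻⁴ / 19 = 3.2598 × 10⁻⁴ s⁻².
N = √(3.2598 × 10⁻⁴) = 0.018055 rad s⁻¹ ≈ 0.0181 rad s⁻¹.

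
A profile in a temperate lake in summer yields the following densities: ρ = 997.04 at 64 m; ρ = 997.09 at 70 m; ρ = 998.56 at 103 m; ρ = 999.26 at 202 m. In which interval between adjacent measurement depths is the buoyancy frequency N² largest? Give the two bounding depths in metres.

Compute the density gradient over each adjacent pair:
  64–70 m: Δρ/Δz = 0.05/6 = 8.3 × 10⁻³ kg m⁻⁴
  70–103 m: Δρ/Δz = 1.47/33 = 0.045 kg m⁻⁴
  103–202 m: Δρ/Δz = 0.70/99 = 7.1 × 10⁻³ kg m⁻⁴
The largest gradient is in the 70–103 m interval — the pycnocline.

70–103 m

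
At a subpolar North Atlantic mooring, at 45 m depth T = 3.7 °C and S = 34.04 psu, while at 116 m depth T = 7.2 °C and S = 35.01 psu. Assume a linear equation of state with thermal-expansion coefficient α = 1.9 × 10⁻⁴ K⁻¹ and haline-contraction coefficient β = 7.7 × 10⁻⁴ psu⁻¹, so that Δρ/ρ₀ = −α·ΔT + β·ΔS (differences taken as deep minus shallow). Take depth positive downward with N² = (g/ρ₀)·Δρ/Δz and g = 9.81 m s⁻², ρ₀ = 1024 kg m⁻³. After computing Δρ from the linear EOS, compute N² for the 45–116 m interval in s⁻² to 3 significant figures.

1.13 × 10⁻⁵ s⁻²

ΔT = +3.5 K, ΔS = +0.97 psu (deep − shallow).
Δρ/ρ₀ = −αΔT + βΔS = -6.65 × 10⁻⁴ + 7.469 × 10⁻⁴ = 8.19 × 10⁻⁵, so Δρ ≈ 0.08387 kg m⁻³.
N² = (g/ρ₀)·Δρ/Δz = g·(Δρ/ρ₀)/Δz = 9.81 × 8.19 × 10⁻⁵ / 71 = 1.1316 × 10⁻⁵ s⁻² ≈ 1.13 × 10⁻⁵ s⁻².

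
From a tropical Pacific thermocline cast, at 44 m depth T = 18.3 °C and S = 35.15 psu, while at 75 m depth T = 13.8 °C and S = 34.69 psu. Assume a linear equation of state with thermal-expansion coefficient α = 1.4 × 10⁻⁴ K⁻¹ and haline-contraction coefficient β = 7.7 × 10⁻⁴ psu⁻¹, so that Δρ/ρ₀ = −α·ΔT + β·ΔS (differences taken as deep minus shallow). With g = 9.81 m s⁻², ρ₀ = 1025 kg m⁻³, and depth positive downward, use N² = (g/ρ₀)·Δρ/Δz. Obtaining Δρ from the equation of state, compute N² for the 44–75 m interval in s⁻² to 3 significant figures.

ΔT = -4.5 K, ΔS = -0.46 psu (deep − shallow).
Δρ/ρ₀ = −αΔT + βΔS = 6.30 × 10⁻⁴ − 3.542 × 10⁻⁴ = 2.758 × 10⁻⁴, so Δρ ≈ 0.2827 kg m⁻³.
N² = (g/ρ₀)·Δρ/Δz = g·(Δρ/ρ₀)/Δz = 9.81 × 2.758 × 10⁻⁴ / 31 = 8.7277 × 10⁻⁵ s⁻² ≈ 8.73 × 10⁻⁵ s⁻².

8.73 × 10⁻⁵ s⁻²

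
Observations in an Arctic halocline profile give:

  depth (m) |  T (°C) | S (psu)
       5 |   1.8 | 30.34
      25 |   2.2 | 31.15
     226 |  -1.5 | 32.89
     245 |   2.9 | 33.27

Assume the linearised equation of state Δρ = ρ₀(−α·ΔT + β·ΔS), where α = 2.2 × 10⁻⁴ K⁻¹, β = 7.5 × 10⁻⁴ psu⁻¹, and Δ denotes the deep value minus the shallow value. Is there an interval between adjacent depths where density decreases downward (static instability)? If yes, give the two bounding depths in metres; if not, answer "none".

226–245 m

Evaluate Δρ/ρ₀ = −αΔT + βΔS across each adjacent pair:
  5–25 m: −αΔT+βΔS = −(2.2 × 10⁻⁴)(+0.4)+(7.5 × 10⁻⁴)(+0.81) = 5.2 × 10⁻⁴ → stable
  25–226 m: −αΔT+βΔS = −(2.2 × 10⁻⁴)(-3.7)+(7.5 × 10⁻⁴)(+1.74) = 2.1 × 10⁻³ → stable
  226–245 m: −αΔT+βΔS = −(2.2 × 10⁻⁴)(+4.4)+(7.5 × 10⁻⁴)(+0.38) = -6.8 × 10⁻⁴ → UNSTABLE
The 226–245 m interval has Δρ < 0: lighter water underlies denser water.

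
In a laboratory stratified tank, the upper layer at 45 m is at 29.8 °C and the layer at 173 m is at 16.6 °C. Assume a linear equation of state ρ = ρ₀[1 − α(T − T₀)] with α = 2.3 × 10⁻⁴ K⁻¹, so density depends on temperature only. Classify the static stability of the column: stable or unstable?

stable

ΔT = 16.6 − 29.8 = -13.2 K, so Δρ/ρ₀ = −αΔT = 3.036 × 10⁻³.
Δρ/ρ₀ > 0, so Δρ > 0: deeper water is denser → statically stable.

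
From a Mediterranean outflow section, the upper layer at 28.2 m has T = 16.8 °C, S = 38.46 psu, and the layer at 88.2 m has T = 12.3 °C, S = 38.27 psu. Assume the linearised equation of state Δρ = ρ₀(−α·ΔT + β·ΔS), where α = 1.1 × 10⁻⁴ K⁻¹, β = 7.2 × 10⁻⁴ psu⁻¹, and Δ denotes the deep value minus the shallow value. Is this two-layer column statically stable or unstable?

ΔT = 12.3 − 16.8 = -4.5 K and ΔS = 38.27 − 38.46 = -0.19 psu (deep − shallow).
−αΔT = 4.95 × 10⁻⁴; βΔS = -1.368 × 10⁻⁴; sum Δρ/ρ₀ = 3.582 × 10⁻⁴.
Δρ/ρ₀ > 0, so Δρ > 0: deeper water is denser → statically stable.

stable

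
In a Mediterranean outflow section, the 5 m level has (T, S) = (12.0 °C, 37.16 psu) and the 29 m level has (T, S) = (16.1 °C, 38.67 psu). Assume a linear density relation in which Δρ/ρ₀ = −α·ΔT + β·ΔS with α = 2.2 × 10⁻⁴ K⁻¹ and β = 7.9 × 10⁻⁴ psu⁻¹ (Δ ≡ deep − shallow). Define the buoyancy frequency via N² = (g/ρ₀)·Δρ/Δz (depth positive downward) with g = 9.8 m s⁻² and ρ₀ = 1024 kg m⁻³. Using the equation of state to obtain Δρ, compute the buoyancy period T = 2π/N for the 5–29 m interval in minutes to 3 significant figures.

ΔT = +4.1 K, ΔS = +1.51 psu (deep − shallow).
Δρ/ρ₀ = −αΔT + βΔS = -9.02 × 10⁻⁴ + 1.1929 × 10⁻³ = 2.909 × 10⁻⁴, so Δρ ≈ 0.2979 kg m⁻³.
N² = (g/ρ₀)·Δρ/Δz = g·(Δρ/ρ₀)/Δz = 9.8 × 2.909 × 10⁻⁴ / 24 = 1.1878 × 10⁻⁴ s⁻².
N = √(1.1878 × 10⁻⁴) = 0.010899 rad s⁻¹ → T = 2π/N = 576.49 s = 9.6082 min ≈ 9.61 min.

9.61 min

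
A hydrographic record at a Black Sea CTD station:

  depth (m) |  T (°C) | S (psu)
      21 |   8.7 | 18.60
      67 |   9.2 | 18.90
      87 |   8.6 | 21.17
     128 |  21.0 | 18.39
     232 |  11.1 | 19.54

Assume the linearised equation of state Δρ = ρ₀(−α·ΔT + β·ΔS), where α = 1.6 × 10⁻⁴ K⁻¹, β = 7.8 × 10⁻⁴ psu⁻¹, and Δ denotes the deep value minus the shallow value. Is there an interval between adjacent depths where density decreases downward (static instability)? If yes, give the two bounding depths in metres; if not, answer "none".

87–128 m

Evaluate Δρ/ρ₀ = −αΔT + βΔS across each adjacent pair:
  21–67 m: −αΔT+βΔS = −(1.6 × 10⁻⁴)(+0.5)+(7.8 × 10⁻⁴)(+0.30) = 1.5 × 10⁻⁴ → stable
  67–87 m: −αΔT+βΔS = −(1.6 × 10⁻⁴)(-0.6)+(7.8 × 10⁻⁴)(+2.27) = 1.9 × 10⁻³ → stable
  87–128 m: −αΔT+βΔS = −(1.6 × 10⁻⁴)(+12.4)+(7.8 × 10⁻⁴)(-2.78) = -4.2 × 10⁻³ → UNSTABLE
  128–232 m: −αΔT+βΔS = −(1.6 × 10⁻⁴)(-9.9)+(7.8 × 10⁻⁴)(+1.15) = 2.5 × 10⁻³ → stable
The 87–128 m interval has Δρ < 0: lighter water underlies denser water.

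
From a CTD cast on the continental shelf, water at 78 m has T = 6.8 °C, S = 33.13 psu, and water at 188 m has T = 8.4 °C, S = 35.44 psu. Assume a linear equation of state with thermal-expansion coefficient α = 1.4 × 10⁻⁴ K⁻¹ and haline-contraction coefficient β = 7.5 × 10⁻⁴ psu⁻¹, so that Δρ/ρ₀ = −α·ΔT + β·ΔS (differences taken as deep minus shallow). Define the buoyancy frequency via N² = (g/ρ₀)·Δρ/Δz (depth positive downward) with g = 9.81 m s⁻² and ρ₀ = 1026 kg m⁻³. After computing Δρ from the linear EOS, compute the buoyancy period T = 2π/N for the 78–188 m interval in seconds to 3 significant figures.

542 s

ΔT = +1.6 K, ΔS = +2.31 psu (deep − shallow).
Δρ/ρ₀ = −αΔT + βΔS = -2.24 × 10⁻⁴ + 1.7325 × 10⁻³ = 1.5085 × 10⁻³, so Δρ ≈ 1.548 kg m⁻³.
N² = (g/ρ₀)·Δρ/Δz = g·(Δρ/ρ₀)/Δz = 9.81 × 1.5085 × 10⁻³ / 110 = 1.3453 × 10⁻⁴ s⁻².
N = √(1.3453 × 10⁻⁴) = 0.011599 rad s⁻¹ → T = 2π/N = 541.70 s ≈ 542 s.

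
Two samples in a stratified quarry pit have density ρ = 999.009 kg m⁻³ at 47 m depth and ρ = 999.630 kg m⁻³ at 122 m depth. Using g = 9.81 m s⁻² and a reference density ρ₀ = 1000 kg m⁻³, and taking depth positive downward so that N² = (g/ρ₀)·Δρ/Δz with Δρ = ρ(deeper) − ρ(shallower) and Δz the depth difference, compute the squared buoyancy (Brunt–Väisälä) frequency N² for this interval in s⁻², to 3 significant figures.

Δρ = 999.630 − 999.009 = 0.621 kg m⁻³ over Δz = 122 − 47 = 75 m.
N² = (9.81/1000) × (0.621/75) = 8.1227 × 10⁻⁵ s⁻² ≈ 8.12 × 10⁻⁵ s⁻².

8.12 × 10⁻⁵ s⁻²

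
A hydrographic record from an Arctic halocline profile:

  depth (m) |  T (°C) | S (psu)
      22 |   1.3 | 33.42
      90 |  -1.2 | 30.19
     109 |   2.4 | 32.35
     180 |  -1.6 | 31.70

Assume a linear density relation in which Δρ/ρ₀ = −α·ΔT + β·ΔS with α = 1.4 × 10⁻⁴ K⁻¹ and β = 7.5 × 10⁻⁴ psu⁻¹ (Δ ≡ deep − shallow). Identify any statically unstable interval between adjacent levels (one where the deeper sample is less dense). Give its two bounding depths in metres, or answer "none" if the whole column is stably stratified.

Evaluate Δρ/ρ₀ = −αΔT + βΔS across each adjacent pair:
  22–90 m: −αΔT+βΔS = −(1.4 × 10⁻⁴)(-2.5)+(7.5 × 10⁻⁴)(-3.23) = -2.1 × 10⁻³ → UNSTABLE
  90–109 m: −αΔT+βΔS = −(1.4 × 10⁻⁴)(+3.6)+(7.5 × 10⁻⁴)(+2.16) = 1.1 × 10⁻³ → stable
  109–180 m: −αΔT+βΔS = −(1.4 × 10⁻⁴)(-4.0)+(7.5 × 10⁻⁴)(-0.65) = 7.2 × 10⁻⁵ → stable
The 22–90 m interval has Δρ < 0: lighter water underlies denser water.

22–90 m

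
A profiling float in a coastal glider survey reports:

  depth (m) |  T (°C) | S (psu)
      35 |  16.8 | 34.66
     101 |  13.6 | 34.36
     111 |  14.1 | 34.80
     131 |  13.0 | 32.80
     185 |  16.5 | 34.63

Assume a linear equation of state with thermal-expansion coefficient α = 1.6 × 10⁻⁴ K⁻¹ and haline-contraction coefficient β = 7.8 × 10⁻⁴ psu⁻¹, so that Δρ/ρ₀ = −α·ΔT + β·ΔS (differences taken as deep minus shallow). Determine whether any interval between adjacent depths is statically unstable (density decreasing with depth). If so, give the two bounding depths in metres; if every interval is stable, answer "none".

Evaluate Δρ/ρ₀ = −αΔT + βΔS across each adjacent pair:
  35–101 m: −αΔT+βΔS = −(1.6 × 10⁻⁴)(-3.2)+(7.8 × 10⁻⁴)(-0.30) = 2.8 × 10⁻⁴ → stable
  101–111 m: −αΔT+βΔS = −(1.6 × 10⁻⁴)(+0.5)+(7.8 × 10⁻⁴)(+0.44) = 2.6 × 10⁻⁴ → stable
  111–131 m: −αΔT+βΔS = −(1.6 × 10⁻⁴)(-1.1)+(7.8 × 10⁻⁴)(-2.00) = -1.4 × 10⁻³ → UNSTABLE
  131–185 m: −αΔT+βΔS = −(1.6 × 10⁻⁴)(+3.5)+(7.8 × 10⁻⁴)(+1.83) = 8.7 × 10⁻⁴ → stable
The 111–131 m interval has Δρ < 0: lighter water underlies denser water.

111–131 m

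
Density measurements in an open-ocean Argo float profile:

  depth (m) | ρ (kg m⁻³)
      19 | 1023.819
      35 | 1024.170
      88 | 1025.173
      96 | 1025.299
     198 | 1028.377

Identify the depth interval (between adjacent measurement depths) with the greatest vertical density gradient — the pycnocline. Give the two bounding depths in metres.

96–198 m

Compute the density gradient over each adjacent pair:
  19–35 m: Δρ/Δz = 0.351/16 = 0.022 kg m⁻⁴
  35–88 m: Δρ/Δz = 1.003/53 = 0.019 kg m⁻⁴
  88–96 m: Δρ/Δz = 0.126/8 = 0.016 kg m⁻⁴
  96–198 m: Δρ/Δz = 3.078/102 = 0.030 kg m⁻⁴
The largest gradient is in the 96–198 m interval — the pycnocline.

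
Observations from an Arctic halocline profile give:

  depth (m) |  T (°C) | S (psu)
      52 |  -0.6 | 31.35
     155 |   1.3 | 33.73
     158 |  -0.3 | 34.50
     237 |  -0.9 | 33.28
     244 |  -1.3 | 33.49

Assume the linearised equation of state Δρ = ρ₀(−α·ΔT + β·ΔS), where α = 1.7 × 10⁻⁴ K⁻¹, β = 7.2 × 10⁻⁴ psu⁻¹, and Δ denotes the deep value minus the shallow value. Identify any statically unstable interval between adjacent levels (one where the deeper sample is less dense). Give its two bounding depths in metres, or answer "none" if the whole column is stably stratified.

Evaluate Δρ/ρ₀ = −αΔT + βΔS across each adjacent pair:
  52–155 m: −αΔT+βΔS = −(1.7 × 10⁻⁴)(+1.9)+(7.2 × 10⁻⁴)(+2.38) = 1.4 × 10⁻³ → stable
  155–158 m: −αΔT+βΔS = −(1.7 × 10⁻⁴)(-1.6)+(7.2 × 10⁻⁴)(+0.77) = 8.3 × 10⁻⁴ → stable
  158–237 m: −αΔT+βΔS = −(1.7 × 10⁻⁴)(-0.6)+(7.2 × 10⁻⁴)(-1.22) = -7.8 × 10⁻⁴ → UNSTABLE
  237–244 m: −αΔT+βΔS = −(1.7 × 10⁻⁴)(-0.4)+(7.2 × 10⁻⁴)(+0.21) = 2.2 × 10⁻⁴ → stable
The 158–237 m interval has Δρ < 0: lighter water underlies denser water.

158–237 m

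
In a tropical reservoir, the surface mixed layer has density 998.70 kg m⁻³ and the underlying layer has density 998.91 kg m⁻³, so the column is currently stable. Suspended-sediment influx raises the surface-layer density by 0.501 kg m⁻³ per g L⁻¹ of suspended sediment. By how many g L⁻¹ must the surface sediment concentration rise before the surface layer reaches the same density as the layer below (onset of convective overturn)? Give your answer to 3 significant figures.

Density deficit of the surface layer: 998.91 − 998.70 = 0.21 kg m⁻³.
Required change = 0.21 / 0.501 = 0.419 g L⁻¹.

0.419 g L⁻¹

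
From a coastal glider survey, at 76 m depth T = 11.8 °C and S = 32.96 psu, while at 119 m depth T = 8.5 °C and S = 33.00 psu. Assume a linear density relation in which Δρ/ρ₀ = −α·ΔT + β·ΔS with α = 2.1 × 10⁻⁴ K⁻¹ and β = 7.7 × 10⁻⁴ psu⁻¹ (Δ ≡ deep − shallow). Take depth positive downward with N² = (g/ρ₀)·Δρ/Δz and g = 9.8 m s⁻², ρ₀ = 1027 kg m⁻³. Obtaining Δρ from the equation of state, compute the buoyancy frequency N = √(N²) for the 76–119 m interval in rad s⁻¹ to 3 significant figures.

0.0128 rad s⁻¹

ΔT = -3.3 K, ΔS = +0.04 psu (deep − shallow).
Δρ/ρ₀ = −αΔT + βΔS = 6.93 × 10⁻⁴ + 3.08 × 10⁻⁵ = 7.238 × 10⁻⁴, so Δρ ≈ 0.7433 kg m⁻³.
N² = (g/ρ₀)·Δρ/Δz = g·(Δρ/ρ₀)/Δz = 9.8 × 7.238 × 10⁻⁴ / 43 = 1.6496 × 10⁻⁴ s⁻².
N = √(1.6496 × 10⁻⁴) = 0.012844 rad s⁻¹ ≈ 0.0128 rad s⁻¹.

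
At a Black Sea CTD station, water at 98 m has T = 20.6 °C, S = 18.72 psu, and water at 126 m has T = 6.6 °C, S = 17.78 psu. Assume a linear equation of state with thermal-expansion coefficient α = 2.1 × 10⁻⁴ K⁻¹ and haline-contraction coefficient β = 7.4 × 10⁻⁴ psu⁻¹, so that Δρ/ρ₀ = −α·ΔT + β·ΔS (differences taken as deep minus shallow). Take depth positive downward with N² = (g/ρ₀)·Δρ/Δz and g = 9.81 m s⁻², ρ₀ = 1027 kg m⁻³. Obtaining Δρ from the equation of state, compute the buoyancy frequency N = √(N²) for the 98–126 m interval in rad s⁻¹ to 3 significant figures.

0.0280 rad s⁻¹

ΔT = -14.0 K, ΔS = -0.94 psu (deep − shallow).
Δρ/ρ₀ = −αΔT + βΔS = 2.94 × 10⁻³ − 6.956 × 10⁻⁴ = 2.2444 × 10⁻³, so Δρ ≈ 2.305 kg m⁻³.
N² = (g/ρ₀)·Δρ/Δz = g·(Δρ/ρ₀)/Δz = 9.81 × 2.2444 × 10⁻³ / 28 = 7.8634 × 10⁻⁴ s⁻².
N = √(7.8634 × 10⁻⁴) = 0.028042 rad s⁻¹ ≈ 0.0280 rad s⁻¹.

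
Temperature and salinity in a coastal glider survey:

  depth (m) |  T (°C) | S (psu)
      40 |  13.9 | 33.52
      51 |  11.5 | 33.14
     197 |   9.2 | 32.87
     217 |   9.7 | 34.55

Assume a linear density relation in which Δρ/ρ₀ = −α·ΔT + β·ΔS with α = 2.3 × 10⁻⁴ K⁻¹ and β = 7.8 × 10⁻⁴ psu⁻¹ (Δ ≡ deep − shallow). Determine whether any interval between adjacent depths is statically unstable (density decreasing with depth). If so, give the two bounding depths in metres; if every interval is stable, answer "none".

none

Evaluate Δρ/ρ₀ = −αΔT + βΔS across each adjacent pair:
  40–51 m: −αΔT+βΔS = −(2.3 × 10⁻⁴)(-2.4)+(7.8 × 10⁻⁴)(-0.38) = 2.6 × 10⁻⁴ → stable
  51–197 m: −αΔT+βΔS = −(2.3 × 10⁻⁴)(-2.3)+(7.8 × 10⁻⁴)(-0.27) = 3.2 × 10⁻⁴ → stable
  197–217 m: −αΔT+βΔS = −(2.3 × 10⁻⁴)(+0.5)+(7.8 × 10⁻⁴)(+1.68) = 1.2 × 10⁻³ → stable
Every interval has Δρ > 0: the column is stably stratified throughout.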